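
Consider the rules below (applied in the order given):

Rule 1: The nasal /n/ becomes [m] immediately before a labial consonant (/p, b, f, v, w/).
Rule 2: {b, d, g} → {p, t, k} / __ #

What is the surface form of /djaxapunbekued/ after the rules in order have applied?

Rule 1 (nasal place assimilation): /n/ precedes the labial consonant /b/, so it assimilates in place to [m]. /djaxapunbekued/ → djaxapumbekued.
Rule 2 (final devoicing): /d/ is a voiced stop in word-final position, so it devoices to [t]. /djaxapumbekued/ → djaxapumbekuet.

djaxapumbekuet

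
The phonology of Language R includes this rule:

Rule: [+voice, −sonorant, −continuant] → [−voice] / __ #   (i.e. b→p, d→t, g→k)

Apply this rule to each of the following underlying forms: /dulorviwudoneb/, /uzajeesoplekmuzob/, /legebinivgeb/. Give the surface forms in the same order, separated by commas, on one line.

/dulorviwudoneb/: /b/ is a voiced stop in word-final position, so it devoices to [p]. → [dulorviwudonep].
/uzajeesoplekmuzob/: /b/ is a voiced stop in word-final position, so it devoices to [p]. → [uzajeesoplekmuzop].
/legebinivgeb/: /b/ is a voiced stop in word-final position, so it devoices to [p]. → [legebinivgep].

dulorviwudonep, uzajeesoplekmuzop, legebinivgep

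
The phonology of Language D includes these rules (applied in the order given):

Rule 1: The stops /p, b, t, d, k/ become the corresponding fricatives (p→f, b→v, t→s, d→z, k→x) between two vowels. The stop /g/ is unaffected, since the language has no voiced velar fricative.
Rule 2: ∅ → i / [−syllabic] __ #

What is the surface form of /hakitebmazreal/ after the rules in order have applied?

haxisebmazreali

Rule 1 (intervocalic spirantization): /k/ is a stop between vowels /a/ and /i/, so it spirantizes to the fricative [x]. /t/ is a stop between vowels /i/ and /e/, so it spirantizes to the fricative [s]. /hakitebmazreal/ → haxisebmazreal.
Rule 2 (final i-epenthesis): the form ends in the consonant /l/, so [i] is inserted word-finally. /haxisebmazreal/ → haxisebmazreali.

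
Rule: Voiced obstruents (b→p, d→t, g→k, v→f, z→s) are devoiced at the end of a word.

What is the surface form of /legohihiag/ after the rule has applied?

Scanning /legohihiag/: /g/ at position 3 is not in the conditioning environment; /g/ is a voiced obstruent in word-final position, so it devoices to [k].
Result: [legohihiak].

legohihiak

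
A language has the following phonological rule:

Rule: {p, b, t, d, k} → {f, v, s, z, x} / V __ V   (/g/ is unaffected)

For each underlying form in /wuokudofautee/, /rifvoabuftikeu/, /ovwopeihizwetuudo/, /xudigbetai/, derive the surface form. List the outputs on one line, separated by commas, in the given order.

/wuokudofautee/: /k/ is a stop between vowels /o/ and /u/, so it spirantizes to the fricative [x]. /d/ is a stop between vowels /u/ and /o/, so it spirantizes to the fricative [z]. /t/ is a stop between vowels /u/ and /e/, so it spirantizes to the fricative [s]. → [wuoxuzofausee].
/rifvoabuftikeu/: /b/ is a stop between vowels /a/ and /u/, so it spirantizes to the fricative [v]. /k/ is a stop between vowels /i/ and /e/, so it spirantizes to the fricative [x]. → [rifvoavuftixeu].
/ovwopeihizwetuudo/: /p/ is a stop between vowels /o/ and /e/, so it spirantizes to the fricative [f]. /t/ is a stop between vowels /e/ and /u/, so it spirantizes to the fricative [s]. /d/ is a stop between vowels /u/ and /o/, so it spirantizes to the fricative [z]. → [ovwofeihizwesuuzo].
/xudigbetai/: /d/ is a stop between vowels /u/ and /i/, so it spirantizes to the fricative [z]. /t/ is a stop between vowels /e/ and /a/, so it spirantizes to the fricative [s]. → [xuzigbesai].

wuoxuzofausee, rifvoavuftixeu, ovwofeihizwesuuzo, xuzigbesai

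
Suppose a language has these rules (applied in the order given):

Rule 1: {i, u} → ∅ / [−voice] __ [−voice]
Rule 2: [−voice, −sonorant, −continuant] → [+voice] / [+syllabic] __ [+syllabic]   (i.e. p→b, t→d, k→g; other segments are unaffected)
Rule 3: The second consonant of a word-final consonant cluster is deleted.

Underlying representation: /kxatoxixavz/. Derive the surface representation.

kxadoxxav

Rule 1 (high vowel syncope): /i/ is a high vowel flanked by voiceless consonants /x/ and /x/, so it deletes. /kxatoxixavz/ → kxatoxxavz.
Rule 2 (intervocalic voicing): /t/ is a voiceless stop between vowels /a/ and /o/, so it voices to [d]. /kxatoxxavz/ → kxadoxxavz.
Rule 3 (final cluster simplification): /z/ is the second consonant of a word-final cluster /vz/, so it deletes. /kxadoxxavz/ → kxadoxxav.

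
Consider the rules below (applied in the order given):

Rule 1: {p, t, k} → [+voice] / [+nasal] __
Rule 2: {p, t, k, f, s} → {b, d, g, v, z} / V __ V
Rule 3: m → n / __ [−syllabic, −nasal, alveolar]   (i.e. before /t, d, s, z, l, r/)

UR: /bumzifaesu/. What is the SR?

Rule 1 (post-nasal voicing): no segment meets the environment; /bumzifaesu/ is unchanged.
Rule 2 (intervocalic voicing): /f/ is a voiceless obstruent between vowels /i/ and /a/, so it voices to [v]. /s/ is a voiceless obstruent between vowels /e/ and /u/, so it voices to [z]. /bumzifaesu/ → bumzivaezu.
Rule 3 (nasal place assimilation): /m/ precedes the alveolar consonant /z/, so it assimilates in place to [n]. /bumzivaezu/ → bunzivaezu.

bunzivaezu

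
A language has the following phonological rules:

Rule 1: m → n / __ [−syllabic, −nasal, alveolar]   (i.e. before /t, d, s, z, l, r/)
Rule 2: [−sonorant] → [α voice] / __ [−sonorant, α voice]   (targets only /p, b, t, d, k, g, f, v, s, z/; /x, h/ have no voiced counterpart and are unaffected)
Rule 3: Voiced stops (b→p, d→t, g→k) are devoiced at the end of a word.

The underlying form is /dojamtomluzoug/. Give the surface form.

Rule 1 (nasal place assimilation): /m/ precedes the alveolar consonant /t/, so it assimilates in place to [n]. /m/ precedes the alveolar consonant /l/, so it assimilates in place to [n]. /dojamtomluzoug/ → dojantonluzoug.
Rule 2 (regressive voicing assimilation): no segment meets the environment; /dojantonluzoug/ is unchanged.
Rule 3 (final devoicing): /g/ is a voiced stop in word-final position, so it devoices to [k]. /dojantonluzoug/ → dojantonluzouk.

dojantonluzouk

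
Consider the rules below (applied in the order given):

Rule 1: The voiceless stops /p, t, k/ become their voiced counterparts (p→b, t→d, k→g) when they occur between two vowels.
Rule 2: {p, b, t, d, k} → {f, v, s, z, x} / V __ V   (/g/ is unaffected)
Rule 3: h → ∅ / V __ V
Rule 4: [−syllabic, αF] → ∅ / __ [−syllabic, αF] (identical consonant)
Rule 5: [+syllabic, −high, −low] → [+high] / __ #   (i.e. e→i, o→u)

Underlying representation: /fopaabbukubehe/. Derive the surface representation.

fovaabuguvei

Rule 1 (intervocalic voicing): /p/ is a voiceless stop between vowels /o/ and /a/, so it voices to [b]. /k/ is a voiceless stop between vowels /u/ and /u/, so it voices to [g]. /fopaabbukubehe/ → fobaabbugubehe.
Rule 2 (intervocalic spirantization): /b/ is a stop between vowels /o/ and /a/, so it spirantizes to the fricative [v]. /b/ is a stop between vowels /u/ and /e/, so it spirantizes to the fricative [v]. /fobaabbugubehe/ → fovaabbuguvehe.
Rule 3 (intervocalic h-deletion): /h/ occurs between vowels /e/ and /e/, so it deletes. /fovaabbuguvehe/ → fovaabbuguvee.
Rule 4 (degemination): /bb/ is a geminate; the first /b/ deletes. /fovaabbuguvee/ → fovaabuguvee.
Rule 5 (final vowel raising): /e/ is a mid vowel in word-final position, so it raises to [i]. /fovaabuguvee/ → fovaabuguvei.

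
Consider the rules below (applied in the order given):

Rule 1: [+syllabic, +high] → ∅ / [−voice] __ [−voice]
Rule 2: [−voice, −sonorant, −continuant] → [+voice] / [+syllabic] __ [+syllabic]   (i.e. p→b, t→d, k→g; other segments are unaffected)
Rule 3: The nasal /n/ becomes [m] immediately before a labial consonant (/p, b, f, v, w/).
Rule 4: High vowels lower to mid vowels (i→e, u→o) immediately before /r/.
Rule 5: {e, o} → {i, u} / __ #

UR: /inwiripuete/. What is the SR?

Rule 1 (high vowel syncope): no segment meets the environment; /inwiripuete/ is unchanged.
Rule 2 (intervocalic voicing): /p/ is a voiceless stop between vowels /i/ and /u/, so it voices to [b]. /t/ is a voiceless stop between vowels /e/ and /e/, so it voices to [d]. /inwiripuete/ → inwiribuede.
Rule 3 (nasal place assimilation): /n/ precedes the labial consonant /w/, so it assimilates in place to [m]. /inwiribuede/ → imwiribuede.
Rule 4 (pre-rhotic lowering): /i/ is a high vowel immediately before /r/, so it lowers to [e]. /imwiribuede/ → imweribuede.
Rule 5 (final vowel raising): /e/ is a mid vowel in word-final position, so it raises to [i]. /imweribuede/ → imweribuedi.

imweribuedi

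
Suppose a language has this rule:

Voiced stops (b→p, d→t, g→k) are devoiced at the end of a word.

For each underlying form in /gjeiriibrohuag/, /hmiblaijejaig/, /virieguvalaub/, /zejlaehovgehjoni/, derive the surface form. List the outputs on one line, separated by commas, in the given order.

gjeiriibrohuak, hmiblaijejaik, virieguvalaup, zejlaehovgehjoni

/gjeiriibrohuag/: /g/ is a voiced stop in word-final position, so it devoices to [k]. → [gjeiriibrohuak].
/hmiblaijejaig/: /g/ is a voiced stop in word-final position, so it devoices to [k]. → [hmiblaijejaik].
/virieguvalaub/: /b/ is a voiced stop in word-final position, so it devoices to [p]. → [virieguvalaup].
/zejlaehovgehjoni/: the rule's environment is not met; surfaces unchanged as [zejlaehovgehjoni].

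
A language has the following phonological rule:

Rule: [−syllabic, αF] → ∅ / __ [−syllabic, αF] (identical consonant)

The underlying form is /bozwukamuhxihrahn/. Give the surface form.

No segment of /bozwukamuhxihrahn/ meets the structural description of the rule, so the form surfaces unchanged.

bozwukamuhxihrahn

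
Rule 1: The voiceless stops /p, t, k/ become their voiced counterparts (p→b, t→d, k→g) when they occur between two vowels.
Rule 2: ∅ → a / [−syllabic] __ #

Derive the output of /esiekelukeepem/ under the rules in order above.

Rule 1 (intervocalic voicing): /k/ is a voiceless stop between vowels /e/ and /e/, so it voices to [g]. /k/ is a voiceless stop between vowels /u/ and /e/, so it voices to [g]. /p/ is a voiceless stop between vowels /e/ and /e/, so it voices to [b]. /esiekelukeepem/ → esiegelugeebem.
Rule 2 (final a-epenthesis): the form ends in the consonant /m/, so [a] is inserted word-finally. /esiegelugeebem/ → esiegelugeebema.

esiegelugeebema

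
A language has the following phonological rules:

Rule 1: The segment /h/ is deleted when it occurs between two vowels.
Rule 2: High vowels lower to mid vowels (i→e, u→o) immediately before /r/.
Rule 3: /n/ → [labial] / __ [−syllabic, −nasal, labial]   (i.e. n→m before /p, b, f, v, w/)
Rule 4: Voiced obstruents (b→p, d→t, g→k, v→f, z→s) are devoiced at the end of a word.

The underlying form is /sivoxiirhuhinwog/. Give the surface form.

Rule 1 (intervocalic h-deletion): /h/ occurs between vowels /u/ and /i/, so it deletes. /sivoxiirhuhinwog/ → sivoxiirhuinwog.
Rule 2 (pre-rhotic lowering): /i/ is a high vowel immediately before /r/, so it lowers to [e]. /sivoxiirhuinwog/ → sivoxierhuinwog.
Rule 3 (nasal place assimilation): /n/ precedes the labial consonant /w/, so it assimilates in place to [m]. /sivoxierhuinwog/ → sivoxierhuimwog.
Rule 4 (final devoicing): /g/ is a voiced obstruent in word-final position, so it devoices to [k]. /sivoxierhuimwog/ → sivoxierhuimwok.

sivoxierhuimwok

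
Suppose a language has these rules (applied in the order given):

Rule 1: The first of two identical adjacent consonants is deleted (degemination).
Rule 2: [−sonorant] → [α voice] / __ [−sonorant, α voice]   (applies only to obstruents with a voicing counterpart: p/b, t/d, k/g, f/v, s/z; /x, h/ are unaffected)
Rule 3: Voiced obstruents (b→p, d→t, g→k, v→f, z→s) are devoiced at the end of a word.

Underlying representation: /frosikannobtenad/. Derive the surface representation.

Rule 1 (degemination): /nn/ is a geminate; the first /n/ deletes. /frosikannobtenad/ → frosikanobtenad.
Rule 2 (regressive voicing assimilation): /b/ precedes the voiceless obstruent /t/, so it devoices to [p] by assimilation. /frosikanobtenad/ → frosikanoptenad.
Rule 3 (final devoicing): /d/ is a voiced obstruent in word-final position, so it devoices to [t]. /frosikanoptenad/ → frosikanoptenat.

frosikanoptenat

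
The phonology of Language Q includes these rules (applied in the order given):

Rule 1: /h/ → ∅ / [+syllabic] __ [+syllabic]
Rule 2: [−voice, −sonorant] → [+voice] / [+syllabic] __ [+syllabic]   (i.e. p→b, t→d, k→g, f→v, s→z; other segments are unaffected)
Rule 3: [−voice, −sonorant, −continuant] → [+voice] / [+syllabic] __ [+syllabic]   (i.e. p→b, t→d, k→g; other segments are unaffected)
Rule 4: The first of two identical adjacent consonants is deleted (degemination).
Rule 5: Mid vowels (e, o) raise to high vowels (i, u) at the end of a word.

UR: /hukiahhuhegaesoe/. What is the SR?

hugiahuegaezoi

Rule 1 (intervocalic h-deletion): /h/ occurs between vowels /u/ and /e/, so it deletes. /hukiahhuhegaesoe/ → hukiahhuegaesoe.
Rule 2 (intervocalic voicing): /k/ is a voiceless obstruent between vowels /u/ and /i/, so it voices to [g]. /s/ is a voiceless obstruent between vowels /e/ and /o/, so it voices to [z]. /hukiahhuegaesoe/ → hugiahhuegaezoe.
Rule 3 (intervocalic voicing): no segment meets the environment; /hugiahhuegaezoe/ is unchanged.
Rule 4 (degemination): /hh/ is a geminate; the first /h/ deletes. /hugiahhuegaezoe/ → hugiahuegaezoe.
Rule 5 (final vowel raising): /e/ is a mid vowel in word-final position, so it raises to [i]. /hugiahuegaezoe/ → hugiahuegaezoi.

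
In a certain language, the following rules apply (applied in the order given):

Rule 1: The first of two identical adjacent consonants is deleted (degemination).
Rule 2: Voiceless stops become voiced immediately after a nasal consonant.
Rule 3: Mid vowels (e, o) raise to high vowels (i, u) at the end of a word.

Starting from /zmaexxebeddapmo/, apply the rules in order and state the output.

zmaexebedapmu

Rule 1 (degemination): /xx/ is a geminate; the first /x/ deletes. /dd/ is a geminate; the first /d/ deletes. /zmaexxebeddapmo/ → zmaexebedapmo.
Rule 2 (post-nasal voicing): no segment meets the environment; /zmaexebedapmo/ is unchanged.
Rule 3 (final vowel raising): /o/ is a mid vowel in word-final position, so it raises to [u]. /zmaexebedapmo/ → zmaexebedapmu.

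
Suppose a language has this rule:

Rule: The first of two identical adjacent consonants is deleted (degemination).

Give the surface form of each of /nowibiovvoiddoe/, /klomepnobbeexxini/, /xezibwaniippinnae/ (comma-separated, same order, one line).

/nowibiovvoiddoe/: /vv/ is a geminate; the first /v/ deletes. /dd/ is a geminate; the first /d/ deletes. → [nowibiovoidoe].
/klomepnobbeexxini/: /bb/ is a geminate; the first /b/ deletes. /xx/ is a geminate; the first /x/ deletes. → [klomepnobeexini].
/xezibwaniippinnae/: /pp/ is a geminate; the first /p/ deletes. /nn/ is a geminate; the first /n/ deletes. → [xezibwaniipinae].

nowibiovoidoe, klomepnobeexini, xezibwaniipinae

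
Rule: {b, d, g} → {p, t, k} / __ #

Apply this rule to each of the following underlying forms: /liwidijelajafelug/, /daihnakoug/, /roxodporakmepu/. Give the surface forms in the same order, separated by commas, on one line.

liwidijelajafeluk, daihnakouk, roxodporakmepu

/liwidijelajafelug/: /g/ is a voiced stop in word-final position, so it devoices to [k]. → [liwidijelajafeluk].
/daihnakoug/: /g/ is a voiced stop in word-final position, so it devoices to [k]. → [daihnakouk].
/roxodporakmepu/: the rule's environment is not met; surfaces unchanged as [roxodporakmepu].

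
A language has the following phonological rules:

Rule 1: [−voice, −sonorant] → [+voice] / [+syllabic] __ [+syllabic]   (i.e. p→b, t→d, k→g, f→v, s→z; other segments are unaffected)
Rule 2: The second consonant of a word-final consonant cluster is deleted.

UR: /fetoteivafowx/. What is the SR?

fedodeivavow

Rule 1 (intervocalic voicing): /t/ is a voiceless obstruent between vowels /e/ and /o/, so it voices to [d]. /t/ is a voiceless obstruent between vowels /o/ and /e/, so it voices to [d]. /f/ is a voiceless obstruent between vowels /a/ and /o/, so it voices to [v]. /fetoteivafowx/ → fedodeivavowx.
Rule 2 (final cluster simplification): /x/ is the second consonant of a word-final cluster /wx/, so it deletes. /fedodeivavowx/ → fedodeivavow.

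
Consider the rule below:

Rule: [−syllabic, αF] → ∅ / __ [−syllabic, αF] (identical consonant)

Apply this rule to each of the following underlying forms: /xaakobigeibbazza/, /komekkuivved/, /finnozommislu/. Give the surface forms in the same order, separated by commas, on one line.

/xaakobigeibbazza/: /bb/ is a geminate; the first /b/ deletes. /zz/ is a geminate; the first /z/ deletes. → [xaakobigeibaza].
/komekkuivved/: /kk/ is a geminate; the first /k/ deletes. /vv/ is a geminate; the first /v/ deletes. → [komekuived].
/finnozommislu/: /nn/ is a geminate; the first /n/ deletes. /mm/ is a geminate; the first /m/ deletes. → [finozomislu].

xaakobigeibaza, komekuived, finozomislu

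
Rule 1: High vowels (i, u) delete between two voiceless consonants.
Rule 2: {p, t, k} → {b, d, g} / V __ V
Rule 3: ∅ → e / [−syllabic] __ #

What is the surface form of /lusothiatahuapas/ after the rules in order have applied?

lusothiadahuabase

Rule 1 (high vowel syncope): no segment meets the environment; /lusothiatahuapas/ is unchanged.
Rule 2 (intervocalic voicing): /t/ is a voiceless stop between vowels /a/ and /a/, so it voices to [d]. /p/ is a voiceless stop between vowels /a/ and /a/, so it voices to [b]. /lusothiatahuapas/ → lusothiadahuabas.
Rule 3 (final e-epenthesis): the form ends in the consonant /s/, so [e] is inserted word-finally. /lusothiadahuabas/ → lusothiadahuabase.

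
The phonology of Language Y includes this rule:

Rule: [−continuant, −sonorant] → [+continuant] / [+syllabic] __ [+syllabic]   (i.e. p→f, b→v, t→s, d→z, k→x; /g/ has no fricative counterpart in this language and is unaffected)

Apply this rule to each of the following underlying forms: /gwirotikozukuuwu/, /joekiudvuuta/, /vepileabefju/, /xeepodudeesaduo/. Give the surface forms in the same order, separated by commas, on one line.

gwirosixozuxuuwu, joexiudvuusa, vefileavefju, xeefozuzeesazuo

/gwirotikozukuuwu/: /t/ is a stop between vowels /o/ and /i/, so it spirantizes to the fricative [s]. /k/ is a stop between vowels /i/ and /o/, so it spirantizes to the fricative [x]. /k/ is a stop between vowels /u/ and /u/, so it spirantizes to the fricative [x]. → [gwirosixozuxuuwu].
/joekiudvuuta/: /k/ is a stop between vowels /e/ and /i/, so it spirantizes to the fricative [x]. /t/ is a stop between vowels /u/ and /a/, so it spirantizes to the fricative [s]. → [joexiudvuusa].
/vepileabefju/: /p/ is a stop between vowels /e/ and /i/, so it spirantizes to the fricative [f]. /b/ is a stop between vowels /a/ and /e/, so it spirantizes to the fricative [v]. → [vefileavefju].
/xeepodudeesaduo/: /p/ is a stop between vowels /e/ and /o/, so it spirantizes to the fricative [f]. /d/ is a stop between vowels /o/ and /u/, so it spirantizes to the fricative [z]. /d/ is a stop between vowels /u/ and /e/, so it spirantizes to the fricative [z]. /d/ is a stop between vowels /a/ and /u/, so it spirantizes to the fricative [z]. → [xeefozuzeesazuo].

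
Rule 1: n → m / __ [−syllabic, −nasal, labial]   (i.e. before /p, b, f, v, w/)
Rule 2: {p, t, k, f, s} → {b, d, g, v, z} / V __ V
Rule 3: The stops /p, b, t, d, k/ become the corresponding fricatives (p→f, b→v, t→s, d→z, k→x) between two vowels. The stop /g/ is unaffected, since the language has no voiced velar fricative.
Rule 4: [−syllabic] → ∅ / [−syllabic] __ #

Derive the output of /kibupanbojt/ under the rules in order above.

Rule 1 (nasal place assimilation): /n/ precedes the labial consonant /b/, so it assimilates in place to [m]. /kibupanbojt/ → kibupambojt.
Rule 2 (intervocalic voicing): /p/ is a voiceless obstruent between vowels /u/ and /a/, so it voices to [b]. /kibupambojt/ → kibubambojt.
Rule 3 (intervocalic spirantization): /b/ is a stop between vowels /i/ and /u/, so it spirantizes to the fricative [v]. /b/ is a stop between vowels /u/ and /a/, so it spirantizes to the fricative [v]. /kibubambojt/ → kivuvambojt.
Rule 4 (final cluster simplification): /t/ is the second consonant of a word-final cluster /jt/, so it deletes. /kivuvambojt/ → kivuvamboj.

kivuvamboj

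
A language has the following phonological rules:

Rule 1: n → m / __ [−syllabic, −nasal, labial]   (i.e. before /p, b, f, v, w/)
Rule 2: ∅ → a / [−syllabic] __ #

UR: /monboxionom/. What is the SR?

momboxionoma

Rule 1 (nasal place assimilation): /n/ precedes the labial consonant /b/, so it assimilates in place to [m]. /monboxionom/ → momboxionom.
Rule 2 (final a-epenthesis): the form ends in the consonant /m/, so [a] is inserted word-finally. /momboxionom/ → momboxionoma.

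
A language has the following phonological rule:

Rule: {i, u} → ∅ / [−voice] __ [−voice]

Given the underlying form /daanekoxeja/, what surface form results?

daanekoxeja

No segment of /daanekoxeja/ meets the structural description of the rule, so the form surfaces unchanged.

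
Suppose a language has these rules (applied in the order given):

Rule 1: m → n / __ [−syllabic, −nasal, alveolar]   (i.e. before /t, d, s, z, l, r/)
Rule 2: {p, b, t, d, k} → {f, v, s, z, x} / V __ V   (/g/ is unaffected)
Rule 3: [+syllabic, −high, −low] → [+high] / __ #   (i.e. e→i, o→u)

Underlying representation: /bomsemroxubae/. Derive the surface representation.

Rule 1 (nasal place assimilation): /m/ precedes the alveolar consonant /s/, so it assimilates in place to [n]. /m/ precedes the alveolar consonant /r/, so it assimilates in place to [n]. /bomsemroxubae/ → bonsenroxubae.
Rule 2 (intervocalic spirantization): /b/ is a stop between vowels /u/ and /a/, so it spirantizes to the fricative [v]. /bonsenroxubae/ → bonsenroxuvae.
Rule 3 (final vowel raising): /e/ is a mid vowel in word-final position, so it raises to [i]. /bonsenroxuvae/ → bonsenroxuvai.

bonsenroxuvai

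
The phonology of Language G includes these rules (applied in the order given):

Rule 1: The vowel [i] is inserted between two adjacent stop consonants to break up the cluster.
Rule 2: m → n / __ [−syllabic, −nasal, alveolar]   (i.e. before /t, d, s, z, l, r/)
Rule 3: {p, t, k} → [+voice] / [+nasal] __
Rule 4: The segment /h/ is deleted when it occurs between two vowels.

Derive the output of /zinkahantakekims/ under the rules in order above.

zingaandakekins

Rule 1 (stop-cluster i-epenthesis): no segment meets the environment; /zinkahantakekims/ is unchanged.
Rule 2 (nasal place assimilation): /m/ precedes the alveolar consonant /s/, so it assimilates in place to [n]. /zinkahantakekims/ → zinkahantakekins.
Rule 3 (post-nasal voicing): /k/ is a voiceless stop immediately after the nasal /n/, so it voices to [g]. /t/ is a voiceless stop immediately after the nasal /n/, so it voices to [d]. /zinkahantakekins/ → zingahandakekins.
Rule 4 (intervocalic h-deletion): /h/ occurs between vowels /a/ and /a/, so it deletes. /zingahandakekins/ → zingaandakekins.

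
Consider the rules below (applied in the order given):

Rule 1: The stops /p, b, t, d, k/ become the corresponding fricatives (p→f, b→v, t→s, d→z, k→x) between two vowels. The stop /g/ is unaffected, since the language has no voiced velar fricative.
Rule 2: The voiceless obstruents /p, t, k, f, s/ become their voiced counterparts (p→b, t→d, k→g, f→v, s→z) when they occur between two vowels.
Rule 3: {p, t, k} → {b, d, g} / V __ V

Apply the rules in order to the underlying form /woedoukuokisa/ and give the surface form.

Rule 1 (intervocalic spirantization): /d/ is a stop between vowels /e/ and /o/, so it spirantizes to the fricative [z]. /k/ is a stop between vowels /u/ and /u/, so it spirantizes to the fricative [x]. /k/ is a stop between vowels /o/ and /i/, so it spirantizes to the fricative [x]. /woedoukuokisa/ → woezouxuoxisa.
Rule 2 (intervocalic voicing): /s/ is a voiceless obstruent between vowels /i/ and /a/, so it voices to [z]. /woezouxuoxisa/ → woezouxuoxiza.
Rule 3 (intervocalic voicing): no segment meets the environment; /woezouxuoxiza/ is unchanged.

woezouxuoxiza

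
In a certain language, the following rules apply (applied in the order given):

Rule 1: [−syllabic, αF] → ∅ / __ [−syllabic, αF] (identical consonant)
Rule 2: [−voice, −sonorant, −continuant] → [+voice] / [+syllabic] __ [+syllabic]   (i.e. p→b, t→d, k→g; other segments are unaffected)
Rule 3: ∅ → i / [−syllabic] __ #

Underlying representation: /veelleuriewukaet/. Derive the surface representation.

Rule 1 (degemination): /ll/ is a geminate; the first /l/ deletes. /veelleuriewukaet/ → veeleuriewukaet.
Rule 2 (intervocalic voicing): /k/ is a voiceless stop between vowels /u/ and /a/, so it voices to [g]. /veeleuriewukaet/ → veeleuriewugaet.
Rule 3 (final i-epenthesis): the form ends in the consonant /t/, so [i] is inserted word-finally. /veeleuriewugaet/ → veeleuriewugaeti.

veeleuriewugaeti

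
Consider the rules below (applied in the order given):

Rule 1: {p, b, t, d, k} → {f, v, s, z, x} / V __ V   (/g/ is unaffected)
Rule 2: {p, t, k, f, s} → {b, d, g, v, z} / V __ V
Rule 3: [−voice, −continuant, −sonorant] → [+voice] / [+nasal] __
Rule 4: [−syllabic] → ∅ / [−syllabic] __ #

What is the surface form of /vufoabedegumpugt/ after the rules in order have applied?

vuvoavezegumbug

Rule 1 (intervocalic spirantization): /b/ is a stop between vowels /a/ and /e/, so it spirantizes to the fricative [v]. /d/ is a stop between vowels /e/ and /e/, so it spirantizes to the fricative [z]. /vufoabedegumpugt/ → vufoavezegumpugt.
Rule 2 (intervocalic voicing): /f/ is a voiceless obstruent between vowels /u/ and /o/, so it voices to [v]. /vufoavezegumpugt/ → vuvoavezegumpugt.
Rule 3 (post-nasal voicing): /p/ is a voiceless stop immediately after the nasal /m/, so it voices to [b]. /vuvoavezegumpugt/ → vuvoavezegumbugt.
Rule 4 (final cluster simplification): /t/ is the second consonant of a word-final cluster /gt/, so it deletes. /vuvoavezegumbugt/ → vuvoavezegumbug.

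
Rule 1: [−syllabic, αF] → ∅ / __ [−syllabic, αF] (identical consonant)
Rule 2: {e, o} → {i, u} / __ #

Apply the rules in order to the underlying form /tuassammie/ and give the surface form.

tuasamii

Rule 1 (degemination): /ss/ is a geminate; the first /s/ deletes. /mm/ is a geminate; the first /m/ deletes. /tuassammie/ → tuasamie.
Rule 2 (final vowel raising): /e/ is a mid vowel in word-final position, so it raises to [i]. /tuasamie/ → tuasamii.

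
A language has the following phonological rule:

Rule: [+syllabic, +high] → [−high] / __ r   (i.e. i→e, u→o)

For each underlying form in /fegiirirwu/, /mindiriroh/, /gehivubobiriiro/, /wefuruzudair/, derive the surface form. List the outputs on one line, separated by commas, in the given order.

/fegiirirwu/: /i/ is a high vowel immediately before /r/, so it lowers to [e]. /i/ is a high vowel immediately before /r/, so it lowers to [e]. → [fegiererwu].
/mindiriroh/: /i/ is a high vowel immediately before /r/, so it lowers to [e]. /i/ is a high vowel immediately before /r/, so it lowers to [e]. → [mindereroh].
/gehivubobiriiro/: /i/ is a high vowel immediately before /r/, so it lowers to [e]. /i/ is a high vowel immediately before /r/, so it lowers to [e]. → [gehivuboberiero].
/wefuruzudair/: /u/ is a high vowel immediately before /r/, so it lowers to [o]. /i/ is a high vowel immediately before /r/, so it lowers to [e]. → [weforuzudaer].

fegiererwu, mindereroh, gehivuboberiero, weforuzudaer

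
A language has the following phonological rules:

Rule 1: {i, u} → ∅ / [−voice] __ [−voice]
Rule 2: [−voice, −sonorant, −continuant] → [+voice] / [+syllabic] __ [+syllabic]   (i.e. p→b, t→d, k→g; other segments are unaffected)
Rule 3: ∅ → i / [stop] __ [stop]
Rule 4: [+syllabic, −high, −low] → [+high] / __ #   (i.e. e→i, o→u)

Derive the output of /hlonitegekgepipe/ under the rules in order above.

hlonidegekigepipi

Rule 1 (high vowel syncope): /i/ is a high vowel flanked by voiceless consonants /p/ and /p/, so it deletes. /hlonitegekgepipe/ → hlonitegekgeppe.
Rule 2 (intervocalic voicing): /t/ is a voiceless stop between vowels /i/ and /e/, so it voices to [d]. /hlonitegekgeppe/ → hlonidegekgeppe.
Rule 3 (stop-cluster i-epenthesis): /k/ and /g/ form a stop–stop cluster, so [i] is inserted between them. /p/ and /p/ form a stop–stop cluster, so [i] is inserted between them. /hlonidegekgeppe/ → hlonidegekigepipe.
Rule 4 (final vowel raising): /e/ is a mid vowel in word-final position, so it raises to [i]. /hlonidegekigepipe/ → hlonidegekigepipi.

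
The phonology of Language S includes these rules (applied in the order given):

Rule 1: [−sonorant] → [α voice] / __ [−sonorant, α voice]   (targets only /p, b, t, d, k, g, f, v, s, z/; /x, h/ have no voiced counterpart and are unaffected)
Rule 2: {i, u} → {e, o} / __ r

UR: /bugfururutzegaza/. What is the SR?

bukfororudzegaza

Rule 1 (regressive voicing assimilation): /g/ precedes the voiceless obstruent /f/, so it devoices to [k] by assimilation. /t/ precedes the voiced obstruent /z/, so it voices to [d] by assimilation. /bugfururutzegaza/ → bukfururudzegaza.
Rule 2 (pre-rhotic lowering): /u/ is a high vowel immediately before /r/, so it lowers to [o]. /u/ is a high vowel immediately before /r/, so it lowers to [o]. /bukfururudzegaza/ → bukfororudzegaza.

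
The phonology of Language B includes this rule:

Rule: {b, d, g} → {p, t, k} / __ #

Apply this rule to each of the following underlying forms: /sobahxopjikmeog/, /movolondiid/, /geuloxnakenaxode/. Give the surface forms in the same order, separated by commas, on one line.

/sobahxopjikmeog/: /g/ is a voiced stop in word-final position, so it devoices to [k]. → [sobahxopjikmeok].
/movolondiid/: /d/ is a voiced stop in word-final position, so it devoices to [t]. → [movolondiit].
/geuloxnakenaxode/: the rule's environment is not met; surfaces unchanged as [geuloxnakenaxode].

sobahxopjikmeok, movolondiit, geuloxnakenaxode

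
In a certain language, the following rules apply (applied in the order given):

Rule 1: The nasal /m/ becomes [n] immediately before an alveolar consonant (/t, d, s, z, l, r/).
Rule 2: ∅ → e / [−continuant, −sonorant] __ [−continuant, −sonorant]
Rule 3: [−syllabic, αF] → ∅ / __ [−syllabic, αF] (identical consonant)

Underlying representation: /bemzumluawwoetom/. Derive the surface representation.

benzunluawoetom

Rule 1 (nasal place assimilation): /m/ precedes the alveolar consonant /z/, so it assimilates in place to [n]. /m/ precedes the alveolar consonant /l/, so it assimilates in place to [n]. /bemzumluawwoetom/ → benzunluawwoetom.
Rule 2 (stop-cluster e-epenthesis): no segment meets the environment; /benzunluawwoetom/ is unchanged.
Rule 3 (degemination): /ww/ is a geminate; the first /w/ deletes. /benzunluawwoetom/ → benzunluawoetom.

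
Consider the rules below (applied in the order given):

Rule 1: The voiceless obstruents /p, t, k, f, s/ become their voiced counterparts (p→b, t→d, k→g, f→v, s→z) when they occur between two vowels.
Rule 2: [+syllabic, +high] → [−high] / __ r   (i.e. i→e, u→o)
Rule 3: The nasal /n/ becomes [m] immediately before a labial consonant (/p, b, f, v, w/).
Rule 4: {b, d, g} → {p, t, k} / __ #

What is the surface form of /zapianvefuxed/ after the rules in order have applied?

Rule 1 (intervocalic voicing): /p/ is a voiceless obstruent between vowels /a/ and /i/, so it voices to [b]. /f/ is a voiceless obstruent between vowels /e/ and /u/, so it voices to [v]. /zapianvefuxed/ → zabianvevuxed.
Rule 2 (pre-rhotic lowering): no segment meets the environment; /zabianvevuxed/ is unchanged.
Rule 3 (nasal place assimilation): /n/ precedes the labial consonant /v/, so it assimilates in place to [m]. /zabianvevuxed/ → zabiamvevuxed.
Rule 4 (final devoicing): /d/ is a voiced stop in word-final position, so it devoices to [t]. /zabiamvevuxed/ → zabiamvevuxet.

zabiamvevuxet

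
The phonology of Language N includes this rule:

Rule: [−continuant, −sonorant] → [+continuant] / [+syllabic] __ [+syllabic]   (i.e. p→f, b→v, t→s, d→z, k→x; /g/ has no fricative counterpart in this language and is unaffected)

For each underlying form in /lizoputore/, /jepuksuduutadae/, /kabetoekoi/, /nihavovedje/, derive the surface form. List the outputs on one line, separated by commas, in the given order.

lizofusore, jefuksuzuusazae, kavesoexoi, nihavovedje

/lizoputore/: /p/ is a stop between vowels /o/ and /u/, so it spirantizes to the fricative [f]. /t/ is a stop between vowels /u/ and /o/, so it spirantizes to the fricative [s]. → [lizofusore].
/jepuksuduutadae/: /p/ is a stop between vowels /e/ and /u/, so it spirantizes to the fricative [f]. /d/ is a stop between vowels /u/ and /u/, so it spirantizes to the fricative [z]. /t/ is a stop between vowels /u/ and /a/, so it spirantizes to the fricative [s]. /d/ is a stop between vowels /a/ and /a/, so it spirantizes to the fricative [z]. → [jefuksuzuusazae].
/kabetoekoi/: /b/ is a stop between vowels /a/ and /e/, so it spirantizes to the fricative [v]. /t/ is a stop between vowels /e/ and /o/, so it spirantizes to the fricative [s]. /k/ is a stop between vowels /e/ and /o/, so it spirantizes to the fricative [x]. → [kavesoexoi].
/nihavovedje/: the rule's environment is not met; surfaces unchanged as [nihavovedje].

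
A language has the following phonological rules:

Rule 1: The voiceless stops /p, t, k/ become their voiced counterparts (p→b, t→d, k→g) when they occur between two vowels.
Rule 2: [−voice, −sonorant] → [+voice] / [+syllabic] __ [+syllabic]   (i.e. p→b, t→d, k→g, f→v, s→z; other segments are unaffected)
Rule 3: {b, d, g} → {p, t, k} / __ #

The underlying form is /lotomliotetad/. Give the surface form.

lodomliodedat

Rule 1 (intervocalic voicing): /t/ is a voiceless stop between vowels /o/ and /o/, so it voices to [d]. /t/ is a voiceless stop between vowels /o/ and /e/, so it voices to [d]. /t/ is a voiceless stop between vowels /e/ and /a/, so it voices to [d]. /lotomliotetad/ → lodomliodedad.
Rule 2 (intervocalic voicing): no segment meets the environment; /lodomliodedad/ is unchanged.
Rule 3 (final devoicing): /d/ is a voiced stop in word-final position, so it devoices to [t]. /lodomliodedad/ → lodomliodedat.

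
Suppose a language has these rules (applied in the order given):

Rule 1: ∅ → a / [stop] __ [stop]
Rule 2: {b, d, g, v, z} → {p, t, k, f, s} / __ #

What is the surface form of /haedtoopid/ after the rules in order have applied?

haedatoopit

Rule 1 (stop-cluster a-epenthesis): /d/ and /t/ form a stop–stop cluster, so [a] is inserted between them. /haedtoopid/ → haedatoopid.
Rule 2 (final devoicing): /d/ is a voiced obstruent in word-final position, so it devoices to [t]. /haedatoopid/ → haedatoopit.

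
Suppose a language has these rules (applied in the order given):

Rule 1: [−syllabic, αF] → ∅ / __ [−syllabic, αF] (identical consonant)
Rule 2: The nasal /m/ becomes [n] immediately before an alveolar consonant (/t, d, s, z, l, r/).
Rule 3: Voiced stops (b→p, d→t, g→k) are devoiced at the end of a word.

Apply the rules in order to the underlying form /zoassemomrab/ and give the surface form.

Rule 1 (degemination): /ss/ is a geminate; the first /s/ deletes. /zoassemomrab/ → zoasemomrab.
Rule 2 (nasal place assimilation): /m/ precedes the alveolar consonant /r/, so it assimilates in place to [n]. /zoasemomrab/ → zoasemonrab.
Rule 3 (final devoicing): /b/ is a voiced stop in word-final position, so it devoices to [p]. /zoasemonrab/ → zoasemonrap.

zoasemonrap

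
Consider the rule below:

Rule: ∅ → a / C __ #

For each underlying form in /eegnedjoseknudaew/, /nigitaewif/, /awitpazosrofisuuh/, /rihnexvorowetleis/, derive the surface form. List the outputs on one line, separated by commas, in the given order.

eegnedjoseknudaewa, nigitaewifa, awitpazosrofisuuha, rihnexvorowetleisa

/eegnedjoseknudaew/: the form ends in the consonant /w/, so [a] is inserted word-finally. → [eegnedjoseknudaewa].
/nigitaewif/: the form ends in the consonant /f/, so [a] is inserted word-finally. → [nigitaewifa].
/awitpazosrofisuuh/: the form ends in the consonant /h/, so [a] is inserted word-finally. → [awitpazosrofisuuha].
/rihnexvorowetleis/: the form ends in the consonant /s/, so [a] is inserted word-finally. → [rihnexvorowetleisa].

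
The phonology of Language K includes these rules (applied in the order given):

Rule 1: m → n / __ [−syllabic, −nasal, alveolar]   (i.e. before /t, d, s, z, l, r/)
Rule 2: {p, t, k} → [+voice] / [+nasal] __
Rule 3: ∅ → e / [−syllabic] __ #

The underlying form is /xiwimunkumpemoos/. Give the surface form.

xiwimungumbemoose

Rule 1 (nasal place assimilation): no segment meets the environment; /xiwimunkumpemoos/ is unchanged.
Rule 2 (post-nasal voicing): /k/ is a voiceless stop immediately after the nasal /n/, so it voices to [g]. /p/ is a voiceless stop immediately after the nasal /m/, so it voices to [b]. /xiwimunkumpemoos/ → xiwimungumbemoos.
Rule 3 (final e-epenthesis): the form ends in the consonant /s/, so [e] is inserted word-finally. /xiwimungumbemoos/ → xiwimungumbemoose.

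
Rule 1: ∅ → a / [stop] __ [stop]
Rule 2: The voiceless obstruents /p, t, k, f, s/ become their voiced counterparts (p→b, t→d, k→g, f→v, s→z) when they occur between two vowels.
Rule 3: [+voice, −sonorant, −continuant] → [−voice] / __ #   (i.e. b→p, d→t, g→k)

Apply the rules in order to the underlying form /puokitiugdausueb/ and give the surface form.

puogidiugadauzuep

Rule 1 (stop-cluster a-epenthesis): /g/ and /d/ form a stop–stop cluster, so [a] is inserted between them. /puokitiugdausueb/ → puokitiugadausueb.
Rule 2 (intervocalic voicing): /k/ is a voiceless obstruent between vowels /o/ and /i/, so it voices to [g]. /t/ is a voiceless obstruent between vowels /i/ and /i/, so it voices to [d]. /s/ is a voiceless obstruent between vowels /u/ and /u/, so it voices to [z]. /puokitiugadausueb/ → puogidiugadauzueb.
Rule 3 (final devoicing): /b/ is a voiced stop in word-final position, so it devoices to [p]. /puogidiugadauzueb/ → puogidiugadauzuep.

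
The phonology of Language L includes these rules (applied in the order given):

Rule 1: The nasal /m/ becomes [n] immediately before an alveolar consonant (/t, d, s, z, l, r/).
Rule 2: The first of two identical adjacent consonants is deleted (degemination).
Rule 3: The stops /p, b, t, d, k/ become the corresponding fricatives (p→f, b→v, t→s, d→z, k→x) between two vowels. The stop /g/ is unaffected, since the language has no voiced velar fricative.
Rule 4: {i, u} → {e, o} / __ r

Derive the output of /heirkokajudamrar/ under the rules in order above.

heerkoxajuzanrar

Rule 1 (nasal place assimilation): /m/ precedes the alveolar consonant /r/, so it assimilates in place to [n]. /heirkokajudamrar/ → heirkokajudanrar.
Rule 2 (degemination): no segment meets the environment; /heirkokajudanrar/ is unchanged.
Rule 3 (intervocalic spirantization): /k/ is a stop between vowels /o/ and /a/, so it spirantizes to the fricative [x]. /d/ is a stop between vowels /u/ and /a/, so it spirantizes to the fricative [z]. /heirkokajudanrar/ → heirkoxajuzanrar.
Rule 4 (pre-rhotic lowering): /i/ is a high vowel immediately before /r/, so it lowers to [e]. /heirkoxajuzanrar/ → heerkoxajuzanrar.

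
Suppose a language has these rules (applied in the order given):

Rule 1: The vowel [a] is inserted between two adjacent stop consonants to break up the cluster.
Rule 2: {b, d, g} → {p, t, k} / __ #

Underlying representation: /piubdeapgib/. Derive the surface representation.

piubadeapagip

Rule 1 (stop-cluster a-epenthesis): /b/ and /d/ form a stop–stop cluster, so [a] is inserted between them. /p/ and /g/ form a stop–stop cluster, so [a] is inserted between them. /piubdeapgib/ → piubadeapagib.
Rule 2 (final devoicing): /b/ is a voiced stop in word-final position, so it devoices to [p]. /piubadeapagib/ → piubadeapagip.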